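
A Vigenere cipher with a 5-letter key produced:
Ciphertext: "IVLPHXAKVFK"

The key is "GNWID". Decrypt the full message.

Step 1: Key 'GNWID' has length 5. Extended key: GNWIDGNWIDG
Step 2: Decrypt each position:
  I(8) - G(6) = 2 = C
  V(21) - N(13) = 8 = I
  L(11) - W(22) = 15 = P
  P(15) - I(8) = 7 = H
  H(7) - D(3) = 4 = E
  X(23) - G(6) = 17 = R
  A(0) - N(13) = 13 = N
  K(10) - W(22) = 14 = O
  V(21) - I(8) = 13 = N
  F(5) - D(3) = 2 = C
  K(10) - G(6) = 4 = E
Plaintext: CIPHERNONCE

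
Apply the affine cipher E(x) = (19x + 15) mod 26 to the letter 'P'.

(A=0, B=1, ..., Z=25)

Step 1: Convert 'P' to number: x = 15.
Step 2: E(15) = (19 * 15 + 15) mod 26 = 300 mod 26 = 14.
Step 3: Convert 14 back to letter: O.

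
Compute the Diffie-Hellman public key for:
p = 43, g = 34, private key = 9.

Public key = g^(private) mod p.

Step 1: A = g^a mod p = 34^9 mod 43.
  34^1 mod 43 = 34
  34^2 mod 43 = (34 * 34) mod 43 = 38
  34^3 mod 43 = (38 * 34) mod 43 = 2
  34^4 mod 43 = (2 * 34) mod 43 = 25
  34^5 mod 43 = (25 * 34) mod 43 = 33
  34^6 mod 43 = (33 * 34) mod 43 = 4
  34^7 mod 43 = (4 * 34) mod 43 = 7
  34^8 mod 43 = (7 * 34) mod 43 = 23
  34^9 mod 43 = (23 * 34) mod 43 = 8
Result: A = 8.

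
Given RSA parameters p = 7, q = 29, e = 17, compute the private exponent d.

Step 1: n = 7 * 29 = 203.
Step 2: phi(n) = 6 * 28 = 168.
Step 3: Find d such that 17 * d = 1 (mod 168).
Step 4: d = 17^(-1) mod 168 = 89.
Verification: 17 * 89 = 1513 = 9 * 168 + 1.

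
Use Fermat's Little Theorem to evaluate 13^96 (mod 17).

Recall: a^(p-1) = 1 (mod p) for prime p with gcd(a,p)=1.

Step 1: Since 17 is prime, by Fermat's Little Theorem: 13^16 = 1 (mod 17).
Step 2: Reduce exponent: 96 mod 16 = 0.
Step 3: So 13^96 = 13^0 (mod 17).
Step 4: 13^0 mod 17 = 1.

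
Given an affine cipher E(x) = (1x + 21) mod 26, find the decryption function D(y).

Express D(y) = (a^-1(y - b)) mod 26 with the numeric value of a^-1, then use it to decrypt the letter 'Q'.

Step 1: Find a^-1, the modular inverse of 1 mod 26.
Step 2: We need 1 * a^-1 = 1 (mod 26).
Step 3: 1 * 1 = 1 = 0 * 26 + 1, so a^-1 = 1.
Step 4: D(y) = 1(y - 21) mod 26.
Step 5: Apply to 'Q' (y = 16): D(16) = 1 * (16 - 21) mod 26 = 1 * -5 mod 26 = 21 -> 'V'.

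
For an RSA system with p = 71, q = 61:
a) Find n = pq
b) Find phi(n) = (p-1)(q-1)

Step 1: n = p * q = 71 * 61 = 4331.
Step 2: phi(n) = (p-1)(q-1) = 70 * 60 = 4200.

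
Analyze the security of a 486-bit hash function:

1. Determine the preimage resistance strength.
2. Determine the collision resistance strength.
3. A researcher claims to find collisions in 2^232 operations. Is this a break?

Step 1: Preimage resistance requires brute-force of 2^486 operations.
Step 2: Collision resistance (birthday bound) = 2^(486/2) = 2^243.
Step 3: The claimed attack costs 2^232 operations.
Step 4: Since 2^232 < 2^243, the claimed attack beats the generic birthday bound, so collision resistance is broken.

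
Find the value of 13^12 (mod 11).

Step 1: Compute 13^12 mod 11 step by step, reducing modulo 11 at each step.
  13^1 mod 11 = 2
  13^2 mod 11 = (2 * 13) mod 11 = 4
  13^3 mod 11 = (4 * 13) mod 11 = 8
  13^4 mod 11 = (8 * 13) mod 11 = 5
  13^5 mod 11 = (5 * 13) mod 11 = 10
  13^6 mod 11 = (10 * 13) mod 11 = 9
  13^7 mod 11 = (9 * 13) mod 11 = 7
  13^8 mod 11 = (7 * 13) mod 11 = 3
  13^9 mod 11 = (3 * 13) mod 11 = 6
  13^10 mod 11 = (6 * 13) mod 11 = 1
  13^11 mod 11 = (1 * 13) mod 11 = 2
  13^12 mod 11 = (2 * 13) mod 11 = 4
Step 2: Result = 4.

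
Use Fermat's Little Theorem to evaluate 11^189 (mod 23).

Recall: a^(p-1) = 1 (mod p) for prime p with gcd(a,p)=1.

Step 1: Since 23 is prime, by Fermat's Little Theorem: 11^22 = 1 (mod 23).
Step 2: Reduce exponent: 189 mod 22 = 13.
Step 3: So 11^189 = 11^13 (mod 23).
Step 4: 11^13 mod 23 = 17.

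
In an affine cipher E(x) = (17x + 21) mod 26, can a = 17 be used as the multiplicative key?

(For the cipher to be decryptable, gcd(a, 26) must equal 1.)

Step 1: Compute gcd(17, 26).
Step 2: gcd(17, 26) = 1.
Since gcd = 1, 17 is coprime with 26, so it is a valid key.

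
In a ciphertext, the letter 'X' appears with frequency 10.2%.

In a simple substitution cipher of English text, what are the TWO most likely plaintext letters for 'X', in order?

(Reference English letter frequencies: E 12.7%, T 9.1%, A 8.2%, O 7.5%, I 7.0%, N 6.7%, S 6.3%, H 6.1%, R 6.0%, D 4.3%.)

Step 1: Observed frequency of 'X' is 10.2%.
Step 2: Compute distances to each reference frequency and sort:
  T (9.1%): difference = 1.1% <-- BEST
  A (8.2%): difference = 2.0% <-- RUNNER-UP
  E (12.7%): difference = 2.5%
  O (7.5%): difference = 2.7%
  I (7.0%): difference = 3.2%
Step 3: Most likely is 'T' (9.1%, diff 1.1%); second most likely is 'A' (8.2%, diff 2.0%).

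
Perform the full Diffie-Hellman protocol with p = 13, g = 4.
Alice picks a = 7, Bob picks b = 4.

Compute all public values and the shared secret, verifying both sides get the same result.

Step 1: A = g^a mod p = 4^7 mod 13 = 4.
Step 2: B = g^b mod p = 4^4 mod 13 = 9.
Step 3: Alice computes s = B^a mod p = 9^7 mod 13 = 9.
Step 4: Bob computes s = A^b mod p = 4^4 mod 13 = 9.
Both sides agree: shared secret = 9.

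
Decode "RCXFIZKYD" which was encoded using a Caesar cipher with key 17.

Step 1: Reverse the shift by subtracting 17 from each letter position.
  R (position 17) -> position (17-17) mod 26 = 0 -> A
  C (position 2) -> position (2-17) mod 26 = 11 -> L
  X (position 23) -> position (23-17) mod 26 = 6 -> G
  F (position 5) -> position (5-17) mod 26 = 14 -> O
  I (position 8) -> position (8-17) mod 26 = 17 -> R
  Z (position 25) -> position (25-17) mod 26 = 8 -> I
  K (position 10) -> position (10-17) mod 26 = 19 -> T
  Y (position 24) -> position (24-17) mod 26 = 7 -> H
  D (position 3) -> position (3-17) mod 26 = 12 -> M
Decrypted message: ALGORITHM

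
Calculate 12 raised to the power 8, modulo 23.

Step 1: Compute 12^8 mod 23 step by step, reducing modulo 23 at each step.
  12^1 mod 23 = 12
  12^2 mod 23 = (12 * 12) mod 23 = 6
  12^3 mod 23 = (6 * 12) mod 23 = 3
  12^4 mod 23 = (3 * 12) mod 23 = 13
  12^5 mod 23 = (13 * 12) mod 23 = 18
  12^6 mod 23 = (18 * 12) mod 23 = 9
  12^7 mod 23 = (9 * 12) mod 23 = 16
  12^8 mod 23 = (16 * 12) mod 23 = 8
Step 2: Result = 8.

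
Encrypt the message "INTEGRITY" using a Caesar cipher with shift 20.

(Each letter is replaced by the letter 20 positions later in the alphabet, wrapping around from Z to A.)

Step 1: For each letter, shift forward by 20 positions (mod 26).
  I (position 8) -> position (8+20) mod 26 = 2 -> C
  N (position 13) -> position (13+20) mod 26 = 7 -> H
  T (position 19) -> position (19+20) mod 26 = 13 -> N
  E (position 4) -> position (4+20) mod 26 = 24 -> Y
  G (position 6) -> position (6+20) mod 26 = 0 -> A
  R (position 17) -> position (17+20) mod 26 = 11 -> L
  I (position 8) -> position (8+20) mod 26 = 2 -> C
  T (position 19) -> position (19+20) mod 26 = 13 -> N
  Y (position 24) -> position (24+20) mod 26 = 18 -> S
Result: CHNYALCNS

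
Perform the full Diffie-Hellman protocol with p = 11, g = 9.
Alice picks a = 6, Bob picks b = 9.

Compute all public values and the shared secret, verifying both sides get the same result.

Step 1: A = g^a mod p = 9^6 mod 11 = 9.
Step 2: B = g^b mod p = 9^9 mod 11 = 5.
Step 3: Alice computes s = B^a mod p = 5^6 mod 11 = 5.
Step 4: Bob computes s = A^b mod p = 9^9 mod 11 = 5.
Both sides agree: shared secret = 5.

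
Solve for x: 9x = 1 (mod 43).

Step 1: We need x such that 9 * x = 1 (mod 43).
Step 2: Using the extended Euclidean algorithm or trial:
  9 * 24 = 216 = 5 * 43 + 1.
Step 3: Since 216 mod 43 = 1, the inverse is x = 24.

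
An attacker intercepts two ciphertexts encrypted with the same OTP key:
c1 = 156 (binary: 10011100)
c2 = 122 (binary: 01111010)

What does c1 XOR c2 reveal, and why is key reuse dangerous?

Step 1: c1 XOR c2 = (m1 XOR k) XOR (m2 XOR k).
Step 2: By XOR associativity/commutativity: = m1 XOR m2 XOR k XOR k = m1 XOR m2.
Step 3: 10011100 XOR 01111010 = 11100110 = 230.
Step 4: The key cancels out! An attacker learns m1 XOR m2 = 230, revealing the relationship between plaintexts.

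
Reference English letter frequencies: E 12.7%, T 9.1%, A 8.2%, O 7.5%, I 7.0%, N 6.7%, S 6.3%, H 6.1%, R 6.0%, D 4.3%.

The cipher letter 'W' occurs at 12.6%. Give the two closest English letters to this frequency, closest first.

Step 1: Observed frequency of 'W' is 12.6%.
Step 2: Compute distances to each reference frequency and sort:
  E (12.7%): difference = 0.1% <-- BEST
  T (9.1%): difference = 3.5% <-- RUNNER-UP
  A (8.2%): difference = 4.4%
  O (7.5%): difference = 5.1%
  I (7.0%): difference = 5.6%
Step 3: Most likely is 'E' (12.7%, diff 0.1%); second most likely is 'T' (9.1%, diff 3.5%).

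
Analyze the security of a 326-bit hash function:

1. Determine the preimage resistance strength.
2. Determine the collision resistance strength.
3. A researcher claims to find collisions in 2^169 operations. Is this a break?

Step 1: Preimage resistance requires brute-force of 2^326 operations.
Step 2: Collision resistance (birthday bound) = 2^(326/2) = 2^163.
Step 3: The claimed attack costs 2^169 operations.
Step 4: Since 2^169 >= 2^163, the claimed attack is no faster than the generic birthday attack, so this does not break collision resistance.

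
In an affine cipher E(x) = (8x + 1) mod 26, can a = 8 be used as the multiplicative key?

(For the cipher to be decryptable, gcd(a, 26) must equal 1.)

Step 1: Compute gcd(8, 26).
Step 2: gcd(8, 26) = 2.
Since gcd = 2 != 1, 8 shares a common factor with 26, so it cannot be used.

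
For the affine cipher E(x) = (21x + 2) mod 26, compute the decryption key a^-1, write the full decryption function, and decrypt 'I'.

Step 1: Find a^-1, the modular inverse of 21 mod 26.
Step 2: We need 21 * a^-1 = 1 (mod 26).
Step 3: 21 * 5 = 105 = 4 * 26 + 1, so a^-1 = 5.
Step 4: D(y) = 5(y - 2) mod 26.
Step 5: Apply to 'I' (y = 8): D(8) = 5 * (8 - 2) mod 26 = 5 * 6 mod 26 = 4 -> 'E'.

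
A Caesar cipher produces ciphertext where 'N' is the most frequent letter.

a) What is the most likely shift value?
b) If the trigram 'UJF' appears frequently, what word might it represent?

Step 1: In English, 'E' is the most frequent letter (12.7%).
Step 2: The most frequent ciphertext letter is 'N' (position 13).
Step 3: Shift = (13 - 4) mod 26 = 9.
Step 4: Decrypt 'UJF' by shifting back 9:
  U -> L
  J -> A
  F -> W
Step 5: 'UJF' decrypts to 'LAW'.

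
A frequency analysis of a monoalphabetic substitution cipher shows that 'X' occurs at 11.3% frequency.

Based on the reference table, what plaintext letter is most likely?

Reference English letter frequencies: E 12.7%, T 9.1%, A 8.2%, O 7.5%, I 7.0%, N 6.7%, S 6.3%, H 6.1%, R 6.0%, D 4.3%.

Step 1: The observed frequency is 11.3%.
Step 2: Compare with English frequencies:
  E: 12.7% (difference: 1.4%) <-- closest
  T: 9.1% (difference: 2.2%)
  A: 8.2% (difference: 3.1%)
  O: 7.5% (difference: 3.8%)
  I: 7.0% (difference: 4.3%)
  N: 6.7% (difference: 4.6%)
  S: 6.3% (difference: 5.0%)
  H: 6.1% (difference: 5.2%)
  R: 6.0% (difference: 5.3%)
  D: 4.3% (difference: 7.0%)
Step 3: 'X' most likely represents 'E' (frequency 12.7%).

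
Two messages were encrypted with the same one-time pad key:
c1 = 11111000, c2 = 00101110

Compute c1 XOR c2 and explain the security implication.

Step 1: c1 XOR c2 = (m1 XOR k) XOR (m2 XOR k).
Step 2: By XOR associativity/commutativity: = m1 XOR m2 XOR k XOR k = m1 XOR m2.
Step 3: 11111000 XOR 00101110 = 11010110 = 214.
Step 4: The key cancels out! An attacker learns m1 XOR m2 = 214, revealing the relationship between plaintexts.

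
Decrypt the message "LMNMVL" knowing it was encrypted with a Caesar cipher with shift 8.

Step 1: Reverse the shift by subtracting 8 from each letter position.
  L (position 11) -> position (11-8) mod 26 = 3 -> D
  M (position 12) -> position (12-8) mod 26 = 4 -> E
  N (position 13) -> position (13-8) mod 26 = 5 -> F
  M (position 12) -> position (12-8) mod 26 = 4 -> E
  V (position 21) -> position (21-8) mod 26 = 13 -> N
  L (position 11) -> position (11-8) mod 26 = 3 -> D
Decrypted message: DEFEND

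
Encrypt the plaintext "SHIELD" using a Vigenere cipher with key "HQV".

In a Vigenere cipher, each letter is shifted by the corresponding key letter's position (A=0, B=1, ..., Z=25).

Step 1: Repeat key to match plaintext length:
  Plaintext: SHIELD
  Key:       HQVHQV
Step 2: Encrypt each letter:
  S(18) + H(7) = (18+7) mod 26 = 25 = Z
  H(7) + Q(16) = (7+16) mod 26 = 23 = X
  I(8) + V(21) = (8+21) mod 26 = 3 = D
  E(4) + H(7) = (4+7) mod 26 = 11 = L
  L(11) + Q(16) = (11+16) mod 26 = 1 = B
  D(3) + V(21) = (3+21) mod 26 = 24 = Y
Ciphertext: ZXDLBY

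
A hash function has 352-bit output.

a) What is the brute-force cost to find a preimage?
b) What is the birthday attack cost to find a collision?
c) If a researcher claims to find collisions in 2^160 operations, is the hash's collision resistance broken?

Step 1: Preimage resistance requires brute-force of 2^352 operations.
Step 2: Collision resistance (birthday bound) = 2^(352/2) = 2^176.
Step 3: The claimed attack costs 2^160 operations.
Step 4: Since 2^160 < 2^176, the claimed attack beats the generic birthday bound, so collision resistance is broken.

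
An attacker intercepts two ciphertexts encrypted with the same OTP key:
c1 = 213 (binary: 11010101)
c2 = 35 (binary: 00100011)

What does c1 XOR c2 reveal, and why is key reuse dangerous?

Step 1: c1 XOR c2 = (m1 XOR k) XOR (m2 XOR k).
Step 2: By XOR associativity/commutativity: = m1 XOR m2 XOR k XOR k = m1 XOR m2.
Step 3: 11010101 XOR 00100011 = 11110110 = 246.
Step 4: The key cancels out! An attacker learns m1 XOR m2 = 246, revealing the relationship between plaintexts.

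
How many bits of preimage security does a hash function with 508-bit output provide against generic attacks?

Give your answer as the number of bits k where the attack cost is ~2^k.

Step 1: The hash has a 508-bit output.
Step 2: Preimage resistance means: given a digest h(x), it should be infeasible to find any input that hashes to it.
With a 508-bit output there are 2^508 possible digests, so a generic brute-force preimage search costs about 2^508 evaluations.
Step 3: Security level = 508 bits.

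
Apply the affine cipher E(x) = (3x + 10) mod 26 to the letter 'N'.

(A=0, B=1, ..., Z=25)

Step 1: Convert 'N' to number: x = 13.
Step 2: E(13) = (3 * 13 + 10) mod 26 = 49 mod 26 = 23.
Step 3: Convert 23 back to letter: X.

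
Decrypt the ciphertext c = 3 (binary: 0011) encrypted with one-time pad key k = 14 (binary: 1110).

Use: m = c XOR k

Step 1: XOR ciphertext with key:
  Ciphertext: 0011
  Key:        1110
  XOR:        1101
Step 2: Plaintext = 1101 = 13 in decimal.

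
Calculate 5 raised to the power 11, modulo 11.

Step 1: Compute 5^11 mod 11 step by step, reducing modulo 11 at each step.
  5^1 mod 11 = 5
  5^2 mod 11 = (5 * 5) mod 11 = 3
  5^3 mod 11 = (3 * 5) mod 11 = 4
  5^4 mod 11 = (4 * 5) mod 11 = 9
  5^5 mod 11 = (9 * 5) mod 11 = 1
  5^6 mod 11 = (1 * 5) mod 11 = 5
  5^7 mod 11 = (5 * 5) mod 11 = 3
  5^8 mod 11 = (3 * 5) mod 11 = 4
  5^9 mod 11 = (4 * 5) mod 11 = 9
  5^10 mod 11 = (9 * 5) mod 11 = 1
  5^11 mod 11 = (1 * 5) mod 11 = 5
Step 2: Result = 5.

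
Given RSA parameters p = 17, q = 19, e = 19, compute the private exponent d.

Step 1: n = 17 * 19 = 323.
Step 2: phi(n) = 16 * 18 = 288.
Step 3: Find d such that 19 * d = 1 (mod 288).
Step 4: d = 19^(-1) mod 288 = 91.
Verification: 19 * 91 = 1729 = 6 * 288 + 1.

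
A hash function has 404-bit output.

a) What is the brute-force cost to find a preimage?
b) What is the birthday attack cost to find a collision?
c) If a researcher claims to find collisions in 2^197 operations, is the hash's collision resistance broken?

Step 1: Preimage resistance requires brute-force of 2^404 operations.
Step 2: Collision resistance (birthday bound) = 2^(404/2) = 2^202.
Step 3: The claimed attack costs 2^197 operations.
Step 4: Since 2^197 < 2^202, the claimed attack beats the generic birthday bound, so collision resistance is broken.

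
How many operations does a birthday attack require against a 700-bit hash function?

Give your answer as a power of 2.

Step 1: The birthday paradox gives collision probability ~50% after sqrt(2^n) = 2^(n/2) hashes.
Step 2: For 700-bit output: 2^(700/2) = 2^350.
Step 3: Approximately 2^350 hash computations needed.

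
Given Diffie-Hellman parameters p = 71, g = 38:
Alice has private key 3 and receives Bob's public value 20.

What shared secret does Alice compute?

Step 1: s = B^a mod p = 20^3 mod 71.
  20^1 mod 71 = 20
  20^2 mod 71 = (20 * 20) mod 71 = 45
  20^3 mod 71 = (45 * 20) mod 71 = 48
Result: shared secret = 48.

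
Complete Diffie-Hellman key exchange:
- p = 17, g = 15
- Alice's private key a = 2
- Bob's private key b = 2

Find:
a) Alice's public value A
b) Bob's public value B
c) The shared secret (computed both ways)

Step 1: A = g^a mod p = 15^2 mod 17 = 4.
Step 2: B = g^b mod p = 15^2 mod 17 = 4.
Step 3: Alice computes s = B^a mod p = 4^2 mod 17 = 16.
Step 4: Bob computes s = A^b mod p = 4^2 mod 17 = 16.
Both sides agree: shared secret = 16.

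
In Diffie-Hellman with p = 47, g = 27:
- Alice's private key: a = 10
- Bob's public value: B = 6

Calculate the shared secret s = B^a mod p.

Step 1: s = B^a mod p = 6^10 mod 47.
  6^1 mod 47 = 6
  6^2 mod 47 = (6 * 6) mod 47 = 36
  6^3 mod 47 = (36 * 6) mod 47 = 28
  6^4 mod 47 = (28 * 6) mod 47 = 27
  6^5 mod 47 = (27 * 6) mod 47 = 21
  6^6 mod 47 = (21 * 6) mod 47 = 32
  6^7 mod 47 = (32 * 6) mod 47 = 4
  6^8 mod 47 = (4 * 6) mod 47 = 24
  6^9 mod 47 = (24 * 6) mod 47 = 3
  6^10 mod 47 = (3 * 6) mod 47 = 18
Result: shared secret = 18.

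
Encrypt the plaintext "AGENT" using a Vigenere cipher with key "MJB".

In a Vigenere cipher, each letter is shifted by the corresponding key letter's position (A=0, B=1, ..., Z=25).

Step 1: Repeat key to match plaintext length:
  Plaintext: AGENT
  Key:       MJBMJ
Step 2: Encrypt each letter:
  A(0) + M(12) = (0+12) mod 26 = 12 = M
  G(6) + J(9) = (6+9) mod 26 = 15 = P
  E(4) + B(1) = (4+1) mod 26 = 5 = F
  N(13) + M(12) = (13+12) mod 26 = 25 = Z
  T(19) + J(9) = (19+9) mod 26 = 2 = C
Ciphertext: MPFZC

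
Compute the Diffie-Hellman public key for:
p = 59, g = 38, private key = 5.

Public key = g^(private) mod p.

Step 1: A = g^a mod p = 38^5 mod 59.
  38^1 mod 59 = 38
  38^2 mod 59 = (38 * 38) mod 59 = 28
  38^3 mod 59 = (28 * 38) mod 59 = 2
  38^4 mod 59 = (2 * 38) mod 59 = 17
  38^5 mod 59 = (17 * 38) mod 59 = 56
Result: A = 56.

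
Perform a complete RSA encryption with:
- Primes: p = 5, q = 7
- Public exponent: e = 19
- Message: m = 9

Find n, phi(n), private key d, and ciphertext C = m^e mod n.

Step 1: n = 5 * 7 = 35.
Step 2: phi(n) = (5-1)(7-1) = 4 * 6 = 24.
Step 3: Find d = 19^(-1) mod 24 = 19.
  Verify: 19 * 19 = 361 = 1 (mod 24).
Step 4: C = 9^19 mod 35 = 9.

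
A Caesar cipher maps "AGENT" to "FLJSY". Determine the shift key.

Step 1: Compare first letters: A (position 0) -> F (position 5).
Step 2: Shift = (5 - 0) mod 26 = 5.
The shift value is 5.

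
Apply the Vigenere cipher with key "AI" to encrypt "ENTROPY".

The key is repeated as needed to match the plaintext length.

Step 1: Repeat key to match plaintext length:
  Plaintext: ENTROPY
  Key:       AIAIAIA
Step 2: Encrypt each letter:
  E(4) + A(0) = (4+0) mod 26 = 4 = E
  N(13) + I(8) = (13+8) mod 26 = 21 = V
  T(19) + A(0) = (19+0) mod 26 = 19 = T
  R(17) + I(8) = (17+8) mod 26 = 25 = Z
  O(14) + A(0) = (14+0) mod 26 = 14 = O
  P(15) + I(8) = (15+8) mod 26 = 23 = X
  Y(24) + A(0) = (24+0) mod 26 = 24 = Y
Ciphertext: EVTZOXY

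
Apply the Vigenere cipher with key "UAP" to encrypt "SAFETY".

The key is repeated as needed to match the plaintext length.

Step 1: Repeat key to match plaintext length:
  Plaintext: SAFETY
  Key:       UAPUAP
Step 2: Encrypt each letter:
  S(18) + U(20) = (18+20) mod 26 = 12 = M
  A(0) + A(0) = (0+0) mod 26 = 0 = A
  F(5) + P(15) = (5+15) mod 26 = 20 = U
  E(4) + U(20) = (4+20) mod 26 = 24 = Y
  T(19) + A(0) = (19+0) mod 26 = 19 = T
  Y(24) + P(15) = (24+15) mod 26 = 13 = N
Ciphertext: MAUYTN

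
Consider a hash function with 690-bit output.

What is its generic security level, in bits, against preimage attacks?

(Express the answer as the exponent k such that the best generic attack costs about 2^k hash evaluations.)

Step 1: The hash has a 690-bit output.
Step 2: Preimage resistance means: given a digest h(x), it should be infeasible to find any input that hashes to it.
With a 690-bit output there are 2^690 possible digests, so a generic brute-force preimage search costs about 2^690 evaluations.
Step 3: Security level = 690 bits.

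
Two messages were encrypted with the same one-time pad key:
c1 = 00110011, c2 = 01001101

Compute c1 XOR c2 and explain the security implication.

Step 1: c1 XOR c2 = (m1 XOR k) XOR (m2 XOR k).
Step 2: By XOR associativity/commutativity: = m1 XOR m2 XOR k XOR k = m1 XOR m2.
Step 3: 00110011 XOR 01001101 = 01111110 = 126.
Step 4: The key cancels out! An attacker learns m1 XOR m2 = 126, revealing the relationship between plaintexts.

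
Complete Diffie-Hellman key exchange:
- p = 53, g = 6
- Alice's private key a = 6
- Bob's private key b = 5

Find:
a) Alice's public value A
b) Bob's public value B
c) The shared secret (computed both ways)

Step 1: A = g^a mod p = 6^6 mod 53 = 16.
Step 2: B = g^b mod p = 6^5 mod 53 = 38.
Step 3: Alice computes s = B^a mod p = 38^6 mod 53 = 24.
Step 4: Bob computes s = A^b mod p = 16^5 mod 53 = 24.
Both sides agree: shared secret = 24.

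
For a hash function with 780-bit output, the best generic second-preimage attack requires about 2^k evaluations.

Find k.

Step 1: The hash has a 780-bit output.
Step 2: Second-preimage resistance means: given a specific input x, it should be infeasible to find a different y with h(y) = h(x).
With a 780-bit output, a generic search for a second preimage costs about 2^780 evaluations (each trial matches the fixed target with probability 2^-780).
Step 3: Security level = 780 bits.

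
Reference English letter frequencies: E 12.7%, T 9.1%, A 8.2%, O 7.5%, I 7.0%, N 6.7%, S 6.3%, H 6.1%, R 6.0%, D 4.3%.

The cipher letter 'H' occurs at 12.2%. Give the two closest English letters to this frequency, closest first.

Step 1: Observed frequency of 'H' is 12.2%.
Step 2: Compute distances to each reference frequency and sort:
  E (12.7%): difference = 0.5% <-- BEST
  T (9.1%): difference = 3.1% <-- RUNNER-UP
  A (8.2%): difference = 4.0%
  O (7.5%): difference = 4.7%
  I (7.0%): difference = 5.2%
Step 3: Most likely is 'E' (12.7%, diff 0.5%); second most likely is 'T' (9.1%, diff 3.1%).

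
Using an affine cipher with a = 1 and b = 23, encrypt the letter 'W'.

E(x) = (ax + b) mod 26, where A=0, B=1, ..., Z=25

Step 1: Convert 'W' to number: x = 22.
Step 2: E(22) = (1 * 22 + 23) mod 26 = 45 mod 26 = 19.
Step 3: Convert 19 back to letter: T.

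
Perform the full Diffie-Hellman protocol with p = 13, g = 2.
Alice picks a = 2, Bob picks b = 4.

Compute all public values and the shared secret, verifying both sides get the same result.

Step 1: A = g^a mod p = 2^2 mod 13 = 4.
Step 2: B = g^b mod p = 2^4 mod 13 = 3.
Step 3: Alice computes s = B^a mod p = 3^2 mod 13 = 9.
Step 4: Bob computes s = A^b mod p = 4^4 mod 13 = 9.
Both sides agree: shared secret = 9.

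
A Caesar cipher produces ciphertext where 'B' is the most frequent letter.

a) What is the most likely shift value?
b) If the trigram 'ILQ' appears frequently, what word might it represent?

Step 1: In English, 'E' is the most frequent letter (12.7%).
Step 2: The most frequent ciphertext letter is 'B' (position 1).
Step 3: Shift = (1 - 4) mod 26 = 23.
Step 4: Decrypt 'ILQ' by shifting back 23:
  I -> L
  L -> O
  Q -> T
Step 5: 'ILQ' decrypts to 'LOT'.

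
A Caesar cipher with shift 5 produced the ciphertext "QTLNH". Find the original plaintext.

Step 1: Reverse the shift by subtracting 5 from each letter position.
  Q (position 16) -> position (16-5) mod 26 = 11 -> L
  T (position 19) -> position (19-5) mod 26 = 14 -> O
  L (position 11) -> position (11-5) mod 26 = 6 -> G
  N (position 13) -> position (13-5) mod 26 = 8 -> I
  H (position 7) -> position (7-5) mod 26 = 2 -> C
Decrypted message: LOGIC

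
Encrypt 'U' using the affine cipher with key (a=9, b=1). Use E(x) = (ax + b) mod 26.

Step 1: Convert 'U' to number: x = 20.
Step 2: E(20) = (9 * 20 + 1) mod 26 = 181 mod 26 = 25.
Step 3: Convert 25 back to letter: Z.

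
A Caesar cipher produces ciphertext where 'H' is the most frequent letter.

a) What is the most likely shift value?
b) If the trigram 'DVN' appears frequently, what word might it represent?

Step 1: In English, 'E' is the most frequent letter (12.7%).
Step 2: The most frequent ciphertext letter is 'H' (position 7).
Step 3: Shift = (7 - 4) mod 26 = 3.
Step 4: Decrypt 'DVN' by shifting back 3:
  D -> A
  V -> S
  N -> K
Step 5: 'DVN' decrypts to 'ASK'.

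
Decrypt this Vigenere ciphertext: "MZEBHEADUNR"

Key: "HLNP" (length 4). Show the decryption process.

Step 1: Key 'HLNP' has length 4. Extended key: HLNPHLNPHLN
Step 2: Decrypt each position:
  M(12) - H(7) = 5 = F
  Z(25) - L(11) = 14 = O
  E(4) - N(13) = 17 = R
  B(1) - P(15) = 12 = M
  H(7) - H(7) = 0 = A
  E(4) - L(11) = 19 = T
  A(0) - N(13) = 13 = N
  D(3) - P(15) = 14 = O
  U(20) - H(7) = 13 = N
  N(13) - L(11) = 2 = C
  R(17) - N(13) = 4 = E
Plaintext: FORMATNONCE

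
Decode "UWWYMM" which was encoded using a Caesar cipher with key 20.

Step 1: Reverse the shift by subtracting 20 from each letter position.
  U (position 20) -> position (20-20) mod 26 = 0 -> A
  W (position 22) -> position (22-20) mod 26 = 2 -> C
  W (position 22) -> position (22-20) mod 26 = 2 -> C
  Y (position 24) -> position (24-20) mod 26 = 4 -> E
  M (position 12) -> position (12-20) mod 26 = 18 -> S
  M (position 12) -> position (12-20) mod 26 = 18 -> S
Decrypted message: ACCESS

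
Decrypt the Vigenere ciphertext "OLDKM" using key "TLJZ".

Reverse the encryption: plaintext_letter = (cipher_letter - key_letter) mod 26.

Step 1: Extend key: TLJZT
Step 2: Decrypt each letter (c - k) mod 26:
  O(14) - T(19) = (14-19) mod 26 = 21 = V
  L(11) - L(11) = (11-11) mod 26 = 0 = A
  D(3) - J(9) = (3-9) mod 26 = 20 = U
  K(10) - Z(25) = (10-25) mod 26 = 11 = L
  M(12) - T(19) = (12-19) mod 26 = 19 = T
Plaintext: VAULT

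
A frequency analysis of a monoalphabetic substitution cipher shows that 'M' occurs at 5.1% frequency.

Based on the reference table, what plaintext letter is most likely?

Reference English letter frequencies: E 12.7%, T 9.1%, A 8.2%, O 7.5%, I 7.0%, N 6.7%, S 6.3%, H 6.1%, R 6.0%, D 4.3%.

Step 1: The observed frequency is 5.1%.
Step 2: Compare with English frequencies:
  E: 12.7% (difference: 7.6%)
  T: 9.1% (difference: 4.0%)
  A: 8.2% (difference: 3.1%)
  O: 7.5% (difference: 2.4%)
  I: 7.0% (difference: 1.9%)
  N: 6.7% (difference: 1.6%)
  S: 6.3% (difference: 1.2%)
  H: 6.1% (difference: 1.0%)
  R: 6.0% (difference: 0.9%)
  D: 4.3% (difference: 0.8%) <-- closest
Step 3: 'M' most likely represents 'D' (frequency 4.3%).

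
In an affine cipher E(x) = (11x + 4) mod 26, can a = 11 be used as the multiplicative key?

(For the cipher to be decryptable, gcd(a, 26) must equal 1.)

Step 1: Compute gcd(11, 26).
Step 2: gcd(11, 26) = 1.
Since gcd = 1, 11 is coprime with 26, so it is a valid key.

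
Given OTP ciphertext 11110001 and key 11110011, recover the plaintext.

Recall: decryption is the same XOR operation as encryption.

Step 1: XOR ciphertext with key:
  Ciphertext: 11110001
  Key:        11110011
  XOR:        00000010
Step 2: Plaintext = 00000010 = 2 in decimal.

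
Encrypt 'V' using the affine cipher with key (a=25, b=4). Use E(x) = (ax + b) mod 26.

Step 1: Convert 'V' to number: x = 21.
Step 2: E(21) = (25 * 21 + 4) mod 26 = 529 mod 26 = 9.
Step 3: Convert 9 back to letter: J.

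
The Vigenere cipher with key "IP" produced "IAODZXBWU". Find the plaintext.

Step 1: Extend key: IPIPIPIPI
Step 2: Decrypt each letter (c - k) mod 26:
  I(8) - I(8) = (8-8) mod 26 = 0 = A
  A(0) - P(15) = (0-15) mod 26 = 11 = L
  O(14) - I(8) = (14-8) mod 26 = 6 = G
  D(3) - P(15) = (3-15) mod 26 = 14 = O
  Z(25) - I(8) = (25-8) mod 26 = 17 = R
  X(23) - P(15) = (23-15) mod 26 = 8 = I
  B(1) - I(8) = (1-8) mod 26 = 19 = T
  W(22) - P(15) = (22-15) mod 26 = 7 = H
  U(20) - I(8) = (20-8) mod 26 = 12 = M
Plaintext: ALGORITHM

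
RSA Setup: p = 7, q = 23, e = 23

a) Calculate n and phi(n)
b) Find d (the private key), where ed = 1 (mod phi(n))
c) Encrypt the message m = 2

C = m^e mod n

Step 1: n = 7 * 23 = 161.
Step 2: phi(n) = (7-1)(23-1) = 6 * 22 = 132.
Step 3: Find d = 23^(-1) mod 132 = 23.
  Verify: 23 * 23 = 529 = 1 (mod 132).
Step 4: C = 2^23 mod 161 = 25.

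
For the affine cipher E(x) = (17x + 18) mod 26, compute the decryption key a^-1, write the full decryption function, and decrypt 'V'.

Step 1: Find a^-1, the modular inverse of 17 mod 26.
Step 2: We need 17 * a^-1 = 1 (mod 26).
Step 3: 17 * 23 = 391 = 15 * 26 + 1, so a^-1 = 23.
Step 4: D(y) = 23(y - 18) mod 26.
Step 5: Apply to 'V' (y = 21): D(21) = 23 * (21 - 18) mod 26 = 23 * 3 mod 26 = 17 -> 'R'.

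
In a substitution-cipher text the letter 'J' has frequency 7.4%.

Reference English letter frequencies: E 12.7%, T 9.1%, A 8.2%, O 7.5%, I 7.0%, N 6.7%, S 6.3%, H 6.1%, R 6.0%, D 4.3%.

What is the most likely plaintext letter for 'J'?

Step 1: The observed frequency is 7.4%.
Step 2: Compare with English frequencies:
  E: 12.7% (difference: 5.3%)
  T: 9.1% (difference: 1.7%)
  A: 8.2% (difference: 0.8%)
  O: 7.5% (difference: 0.1%) <-- closest
  I: 7.0% (difference: 0.4%)
  N: 6.7% (difference: 0.7%)
  S: 6.3% (difference: 1.1%)
  H: 6.1% (difference: 1.3%)
  R: 6.0% (difference: 1.4%)
  D: 4.3% (difference: 3.1%)
Step 3: 'J' most likely represents 'O' (frequency 7.5%).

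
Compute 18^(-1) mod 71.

Step 1: We need x such that 18 * x = 1 (mod 71).
Step 2: Using the extended Euclidean algorithm or trial:
  18 * 4 = 72 = 1 * 71 + 1.
Step 3: Since 72 mod 71 = 1, the inverse is x = 4.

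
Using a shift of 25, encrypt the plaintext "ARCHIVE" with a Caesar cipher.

Step 1: For each letter, shift forward by 25 positions (mod 26).
  A (position 0) -> position (0+25) mod 26 = 25 -> Z
  R (position 17) -> position (17+25) mod 26 = 16 -> Q
  C (position 2) -> position (2+25) mod 26 = 1 -> B
  H (position 7) -> position (7+25) mod 26 = 6 -> G
  I (position 8) -> position (8+25) mod 26 = 7 -> H
  V (position 21) -> position (21+25) mod 26 = 20 -> U
  E (position 4) -> position (4+25) mod 26 = 3 -> D
Result: ZQBGHUD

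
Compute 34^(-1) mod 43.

Step 1: We need x such that 34 * x = 1 (mod 43).
Step 2: Using the extended Euclidean algorithm or trial:
  34 * 19 = 646 = 15 * 43 + 1.
Step 3: Since 646 mod 43 = 1, the inverse is x = 19.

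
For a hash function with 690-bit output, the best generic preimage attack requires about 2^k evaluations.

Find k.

Step 1: The hash has a 690-bit output.
Step 2: Preimage resistance means: given a digest h(x), it should be infeasible to find any input that hashes to it.
With a 690-bit output there are 2^690 possible digests, so a generic brute-force preimage search costs about 2^690 evaluations.
Step 3: Security level = 690 bits.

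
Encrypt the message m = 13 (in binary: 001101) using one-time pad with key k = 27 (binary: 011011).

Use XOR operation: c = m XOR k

Step 1: Write out the XOR operation bit by bit:
  Message: 001101
  Key:     011011
  XOR:     010110
Step 2: Convert to decimal: 010110 = 22.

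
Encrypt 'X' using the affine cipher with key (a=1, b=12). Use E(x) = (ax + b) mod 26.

Step 1: Convert 'X' to number: x = 23.
Step 2: E(23) = (1 * 23 + 12) mod 26 = 35 mod 26 = 9.
Step 3: Convert 9 back to letter: J.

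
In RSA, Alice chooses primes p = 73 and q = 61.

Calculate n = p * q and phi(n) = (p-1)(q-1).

Step 1: n = p * q = 73 * 61 = 4453.
Step 2: phi(n) = (p-1)(q-1) = 72 * 60 = 4320.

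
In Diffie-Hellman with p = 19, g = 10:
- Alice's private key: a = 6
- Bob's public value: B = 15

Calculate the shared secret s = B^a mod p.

Step 1: s = B^a mod p = 15^6 mod 19.
  15^1 mod 19 = 15
  15^2 mod 19 = (15 * 15) mod 19 = 16
  15^3 mod 19 = (16 * 15) mod 19 = 12
  15^4 mod 19 = (12 * 15) mod 19 = 9
  15^5 mod 19 = (9 * 15) mod 19 = 2
  15^6 mod 19 = (2 * 15) mod 19 = 11
Result: shared secret = 11.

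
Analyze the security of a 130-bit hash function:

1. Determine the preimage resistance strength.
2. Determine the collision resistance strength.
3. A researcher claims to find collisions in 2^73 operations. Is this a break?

Step 1: Preimage resistance requires brute-force of 2^130 operations.
Step 2: Collision resistance (birthday bound) = 2^(130/2) = 2^65.
Step 3: The claimed attack costs 2^73 operations.
Step 4: Since 2^73 >= 2^65, the claimed attack is no faster than the generic birthday attack, so this does not break collision resistance.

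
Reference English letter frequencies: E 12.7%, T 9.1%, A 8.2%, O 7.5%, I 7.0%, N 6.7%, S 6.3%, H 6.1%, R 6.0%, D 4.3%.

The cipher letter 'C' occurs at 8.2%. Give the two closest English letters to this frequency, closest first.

Step 1: Observed frequency of 'C' is 8.2%.
Step 2: Compute distances to each reference frequency and sort:
  A (8.2%): difference = 0.0% <-- BEST
  O (7.5%): difference = 0.7% <-- RUNNER-UP
  T (9.1%): difference = 0.9%
  I (7.0%): difference = 1.2%
  N (6.7%): difference = 1.5%
Step 3: Most likely is 'A' (8.2%, diff 0.0%); second most likely is 'O' (7.5%, diff 0.7%).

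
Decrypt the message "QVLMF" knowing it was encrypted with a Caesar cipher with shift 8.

Step 1: Reverse the shift by subtracting 8 from each letter position.
  Q (position 16) -> position (16-8) mod 26 = 8 -> I
  V (position 21) -> position (21-8) mod 26 = 13 -> N
  L (position 11) -> position (11-8) mod 26 = 3 -> D
  M (position 12) -> position (12-8) mod 26 = 4 -> E
  F (position 5) -> position (5-8) mod 26 = 23 -> X
Decrypted message: INDEX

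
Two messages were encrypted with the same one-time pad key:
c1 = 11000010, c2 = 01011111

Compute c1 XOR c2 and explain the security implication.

Step 1: c1 XOR c2 = (m1 XOR k) XOR (m2 XOR k).
Step 2: By XOR associativity/commutativity: = m1 XOR m2 XOR k XOR k = m1 XOR m2.
Step 3: 11000010 XOR 01011111 = 10011101 = 157.
Step 4: The key cancels out! An attacker learns m1 XOR m2 = 157, revealing the relationship between plaintexts.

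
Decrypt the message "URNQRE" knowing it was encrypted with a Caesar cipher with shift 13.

Step 1: Reverse the shift by subtracting 13 from each letter position.
  U (position 20) -> position (20-13) mod 26 = 7 -> H
  R (position 17) -> position (17-13) mod 26 = 4 -> E
  N (position 13) -> position (13-13) mod 26 = 0 -> A
  Q (position 16) -> position (16-13) mod 26 = 3 -> D
  R (position 17) -> position (17-13) mod 26 = 4 -> E
  E (position 4) -> position (4-13) mod 26 = 17 -> R
Decrypted message: HEADER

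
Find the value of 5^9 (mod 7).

Step 1: Compute 5^9 mod 7 step by step, reducing modulo 7 at each step.
  5^1 mod 7 = 5
  5^2 mod 7 = (5 * 5) mod 7 = 4
  5^3 mod 7 = (4 * 5) mod 7 = 6
  5^4 mod 7 = (6 * 5) mod 7 = 2
  5^5 mod 7 = (2 * 5) mod 7 = 3
  5^6 mod 7 = (3 * 5) mod 7 = 1
  5^7 mod 7 = (1 * 5) mod 7 = 5
  5^8 mod 7 = (5 * 5) mod 7 = 4
  5^9 mod 7 = (4 * 5) mod 7 = 6
Step 2: Result = 6.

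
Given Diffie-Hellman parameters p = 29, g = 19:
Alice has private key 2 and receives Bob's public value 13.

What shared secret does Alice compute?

Step 1: s = B^a mod p = 13^2 mod 29.
  13^1 mod 29 = 13
  13^2 mod 29 = (13 * 13) mod 29 = 24
Result: shared secret = 24.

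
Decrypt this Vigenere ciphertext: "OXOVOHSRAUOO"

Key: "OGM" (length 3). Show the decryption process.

Step 1: Key 'OGM' has length 3. Extended key: OGMOGMOGMOGM
Step 2: Decrypt each position:
  O(14) - O(14) = 0 = A
  X(23) - G(6) = 17 = R
  O(14) - M(12) = 2 = C
  V(21) - O(14) = 7 = H
  O(14) - G(6) = 8 = I
  H(7) - M(12) = 21 = V
  S(18) - O(14) = 4 = E
  R(17) - G(6) = 11 = L
  A(0) - M(12) = 14 = O
  U(20) - O(14) = 6 = G
  O(14) - G(6) = 8 = I
  O(14) - M(12) = 2 = C
Plaintext: ARCHIVELOGIC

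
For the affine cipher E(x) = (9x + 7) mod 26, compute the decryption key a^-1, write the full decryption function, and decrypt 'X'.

Step 1: Find a^-1, the modular inverse of 9 mod 26.
Step 2: We need 9 * a^-1 = 1 (mod 26).
Step 3: 9 * 3 = 27 = 1 * 26 + 1, so a^-1 = 3.
Step 4: D(y) = 3(y - 7) mod 26.
Step 5: Apply to 'X' (y = 23): D(23) = 3 * (23 - 7) mod 26 = 3 * 16 mod 26 = 22 -> 'W'.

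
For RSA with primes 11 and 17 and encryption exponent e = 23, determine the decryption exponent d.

Step 1: n = 11 * 17 = 187.
Step 2: phi(n) = 10 * 16 = 160.
Step 3: Find d such that 23 * d = 1 (mod 160).
Step 4: d = 23^(-1) mod 160 = 7.
Verification: 23 * 7 = 161 = 1 * 160 + 1.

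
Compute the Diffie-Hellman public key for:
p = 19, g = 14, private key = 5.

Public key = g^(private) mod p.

Step 1: A = g^a mod p = 14^5 mod 19.
  14^1 mod 19 = 14
  14^2 mod 19 = (14 * 14) mod 19 = 6
  14^3 mod 19 = (6 * 14) mod 19 = 8
  14^4 mod 19 = (8 * 14) mod 19 = 17
  14^5 mod 19 = (17 * 14) mod 19 = 10
Result: A = 10.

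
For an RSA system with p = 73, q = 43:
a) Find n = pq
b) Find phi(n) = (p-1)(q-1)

Step 1: n = p * q = 73 * 43 = 3139.
Step 2: phi(n) = (p-1)(q-1) = 72 * 42 = 3024.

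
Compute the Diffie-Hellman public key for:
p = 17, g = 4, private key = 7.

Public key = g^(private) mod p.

Step 1: A = g^a mod p = 4^7 mod 17.
  4^1 mod 17 = 4
  4^2 mod 17 = (4 * 4) mod 17 = 16
  4^3 mod 17 = (16 * 4) mod 17 = 13
  4^4 mod 17 = (13 * 4) mod 17 = 1
  4^5 mod 17 = (1 * 4) mod 17 = 4
  4^6 mod 17 = (4 * 4) mod 17 = 16
  4^7 mod 17 = (16 * 4) mod 17 = 13
Result: A = 13.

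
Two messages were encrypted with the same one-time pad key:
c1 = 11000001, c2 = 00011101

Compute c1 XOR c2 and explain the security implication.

Step 1: c1 XOR c2 = (m1 XOR k) XOR (m2 XOR k).
Step 2: By XOR associativity/commutativity: = m1 XOR m2 XOR k XOR k = m1 XOR m2.
Step 3: 11000001 XOR 00011101 = 11011100 = 220.
Step 4: The key cancels out! An attacker learns m1 XOR m2 = 220, revealing the relationship between plaintexts.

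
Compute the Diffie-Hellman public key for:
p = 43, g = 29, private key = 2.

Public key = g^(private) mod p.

Step 1: A = g^a mod p = 29^2 mod 43.
  29^1 mod 43 = 29
  29^2 mod 43 = (29 * 29) mod 43 = 24
Result: A = 24.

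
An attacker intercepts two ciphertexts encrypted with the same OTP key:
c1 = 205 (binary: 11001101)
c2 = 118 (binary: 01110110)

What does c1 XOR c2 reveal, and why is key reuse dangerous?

Step 1: c1 XOR c2 = (m1 XOR k) XOR (m2 XOR k).
Step 2: By XOR associativity/commutativity: = m1 XOR m2 XOR k XOR k = m1 XOR m2.
Step 3: 11001101 XOR 01110110 = 10111011 = 187.
Step 4: The key cancels out! An attacker learns m1 XOR m2 = 187, revealing the relationship between plaintexts.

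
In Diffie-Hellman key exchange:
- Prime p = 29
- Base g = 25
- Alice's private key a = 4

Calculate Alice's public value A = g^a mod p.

Step 1: A = g^a mod p = 25^4 mod 29.
  25^1 mod 29 = 25
  25^2 mod 29 = (25 * 25) mod 29 = 16
  25^3 mod 29 = (16 * 25) mod 29 = 23
  25^4 mod 29 = (23 * 25) mod 29 = 24
Result: A = 24.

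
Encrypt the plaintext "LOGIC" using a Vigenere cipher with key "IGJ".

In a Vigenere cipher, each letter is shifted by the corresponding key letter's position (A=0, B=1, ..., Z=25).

Step 1: Repeat key to match plaintext length:
  Plaintext: LOGIC
  Key:       IGJIG
Step 2: Encrypt each letter:
  L(11) + I(8) = (11+8) mod 26 = 19 = T
  O(14) + G(6) = (14+6) mod 26 = 20 = U
  G(6) + J(9) = (6+9) mod 26 = 15 = P
  I(8) + I(8) = (8+8) mod 26 = 16 = Q
  C(2) + G(6) = (2+6) mod 26 = 8 = I
Ciphertext: TUPQI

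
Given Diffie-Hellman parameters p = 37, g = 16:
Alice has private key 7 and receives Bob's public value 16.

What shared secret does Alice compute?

Step 1: s = B^a mod p = 16^7 mod 37.
  16^1 mod 37 = 16
  16^2 mod 37 = (16 * 16) mod 37 = 34
  16^3 mod 37 = (34 * 16) mod 37 = 26
  16^4 mod 37 = (26 * 16) mod 37 = 9
  16^5 mod 37 = (9 * 16) mod 37 = 33
  16^6 mod 37 = (33 * 16) mod 37 = 10
  16^7 mod 37 = (10 * 16) mod 37 = 12
Result: shared secret = 12.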